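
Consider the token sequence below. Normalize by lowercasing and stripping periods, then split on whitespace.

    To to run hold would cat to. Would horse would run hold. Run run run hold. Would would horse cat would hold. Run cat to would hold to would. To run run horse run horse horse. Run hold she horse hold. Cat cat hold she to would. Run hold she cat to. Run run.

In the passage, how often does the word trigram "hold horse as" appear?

Scanning the 52 overlapping trigram windows for "hold horse as":
  (none found)

0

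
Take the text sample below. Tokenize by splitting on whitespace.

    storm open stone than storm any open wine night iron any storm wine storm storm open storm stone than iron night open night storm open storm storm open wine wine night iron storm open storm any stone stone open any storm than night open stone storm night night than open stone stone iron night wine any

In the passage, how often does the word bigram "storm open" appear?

5

Scanning the 55 overlapping bigram windows for "storm open":
  position 1–2: storm open
  position 15–16: storm open
  position 24–25: storm open
  position 27–28: storm open
  position 33–34: storm open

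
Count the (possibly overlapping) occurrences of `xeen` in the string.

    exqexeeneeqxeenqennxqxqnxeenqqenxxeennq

Sliding a length-4 window over the 39 characters (36 positions):
  position 5–8: xeen
  position 12–15: xeen
  position 25–28: xeen
  position 34–37: xeen

4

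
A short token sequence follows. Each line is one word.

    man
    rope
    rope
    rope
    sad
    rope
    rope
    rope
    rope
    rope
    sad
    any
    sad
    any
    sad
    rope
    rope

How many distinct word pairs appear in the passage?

17 tokens → 16 bigram windows in total.
Repeated bigrams (each contributes count−1 duplicates):
  rope rope: 7
  any sad: 2
  rope sad: 2
  sad any: 2
  sad rope: 2
10 duplicate windows → 16 − 10 = 6 distinct.

6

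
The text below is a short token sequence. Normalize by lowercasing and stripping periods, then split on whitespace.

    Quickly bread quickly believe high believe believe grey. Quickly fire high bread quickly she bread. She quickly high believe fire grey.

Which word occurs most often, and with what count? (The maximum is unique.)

"quickly", 5 times

Unigram frequencies (highest first):
  quickly: 5
  believe: 4
  bread: 3
  high: 3
  grey: 2
  fire: 2
  … (1 more, each ≤ 2)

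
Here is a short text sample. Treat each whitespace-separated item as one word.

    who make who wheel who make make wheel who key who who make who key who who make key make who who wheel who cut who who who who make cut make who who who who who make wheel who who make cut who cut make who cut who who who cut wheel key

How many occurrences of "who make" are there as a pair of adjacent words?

7

Scanning the 53 overlapping bigram windows for "who make":
  position 1–2: who make
  position 5–6: who make
  position 12–13: who make
  position 17–18: who make
  position 29–30: who make
  position 37–38: who make
  position 41–42: who make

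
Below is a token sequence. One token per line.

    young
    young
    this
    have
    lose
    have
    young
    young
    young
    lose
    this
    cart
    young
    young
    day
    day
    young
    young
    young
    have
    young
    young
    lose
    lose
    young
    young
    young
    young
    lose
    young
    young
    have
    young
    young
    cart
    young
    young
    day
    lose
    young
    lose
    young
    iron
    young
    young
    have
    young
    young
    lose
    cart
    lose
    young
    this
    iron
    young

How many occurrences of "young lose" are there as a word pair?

Scanning the 54 overlapping bigram windows for "young lose":
  position 9–10: young lose
  position 22–23: young lose
  position 28–29: young lose
  position 40–41: young lose
  position 48–49: young lose

5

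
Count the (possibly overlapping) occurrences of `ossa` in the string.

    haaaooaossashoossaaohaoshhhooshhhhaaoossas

Sliding a length-4 window over the 42 characters (39 positions):
  position 8–11: ossa
  position 15–18: ossa
  position 38–41: ossa

3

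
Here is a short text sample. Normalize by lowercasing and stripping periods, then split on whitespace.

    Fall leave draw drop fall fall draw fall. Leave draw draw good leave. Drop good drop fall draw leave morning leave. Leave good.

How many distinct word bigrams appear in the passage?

23 tokens → 22 bigram windows in total.
Repeated bigrams (each contributes count−1 duplicates):
  drop fall: 2
  fall draw: 2
  fall leave: 2
  leave draw: 2
4 duplicate windows → 22 − 4 = 18 distinct.

18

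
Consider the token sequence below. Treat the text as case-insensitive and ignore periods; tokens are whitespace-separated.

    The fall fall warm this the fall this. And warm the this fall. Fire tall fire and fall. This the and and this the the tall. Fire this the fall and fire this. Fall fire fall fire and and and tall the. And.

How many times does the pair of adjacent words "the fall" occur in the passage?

Scanning the 42 overlapping bigram windows for "the fall":
  position 1–2: the fall
  position 6–7: the fall
  position 29–30: the fall

3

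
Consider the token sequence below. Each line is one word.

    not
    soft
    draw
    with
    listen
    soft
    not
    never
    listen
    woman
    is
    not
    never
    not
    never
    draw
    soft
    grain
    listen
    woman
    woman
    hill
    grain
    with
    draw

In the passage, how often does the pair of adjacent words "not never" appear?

3

Scanning the 24 overlapping bigram windows for "not never":
  position 7–8: not never
  position 12–13: not never
  position 14–15: not never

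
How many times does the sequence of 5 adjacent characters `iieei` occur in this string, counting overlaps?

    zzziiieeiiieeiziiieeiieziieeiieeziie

4

Sliding a length-5 window over the 36 characters (32 positions):
  position 5–9: iieei
  position 10–14: iieei
  position 17–21: iieei
  position 25–29: iieei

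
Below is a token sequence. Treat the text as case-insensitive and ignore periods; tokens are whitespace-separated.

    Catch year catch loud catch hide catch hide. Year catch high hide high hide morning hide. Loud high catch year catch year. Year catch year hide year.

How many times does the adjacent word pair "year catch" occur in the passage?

Scanning the 26 overlapping bigram windows for "year catch":
  position 2–3: year catch
  position 9–10: year catch
  position 20–21: year catch
  position 23–24: year catch

4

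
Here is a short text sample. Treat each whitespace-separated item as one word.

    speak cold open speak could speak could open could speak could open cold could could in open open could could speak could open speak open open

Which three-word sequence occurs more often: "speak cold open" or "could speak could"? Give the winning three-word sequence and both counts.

"speak cold open": 1 occurrence
"could speak could": 3 occurrences

"could speak could" (3 vs 1)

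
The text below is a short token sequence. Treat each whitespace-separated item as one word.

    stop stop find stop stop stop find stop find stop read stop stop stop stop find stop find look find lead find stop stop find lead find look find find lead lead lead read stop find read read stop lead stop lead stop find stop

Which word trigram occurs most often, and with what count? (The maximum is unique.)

Trigram frequencies (highest first):
  stop find stop: 5
  stop stop find: 4
  stop stop stop: 3
  find stop stop: 2
  find stop find: 2
  find look find: 2
  … (23 more, each ≤ 2)

"stop find stop", 5 times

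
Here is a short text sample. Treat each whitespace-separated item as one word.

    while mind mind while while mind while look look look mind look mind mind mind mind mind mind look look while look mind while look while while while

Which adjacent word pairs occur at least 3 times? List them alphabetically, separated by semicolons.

look look; look mind; mind mind; mind while; while look; while while

Bigram counts meeting the condition (at least 3 times):
  look look: 3
  look mind: 3
  mind mind: 6
  mind while: 3
  while look: 3
  while while: 3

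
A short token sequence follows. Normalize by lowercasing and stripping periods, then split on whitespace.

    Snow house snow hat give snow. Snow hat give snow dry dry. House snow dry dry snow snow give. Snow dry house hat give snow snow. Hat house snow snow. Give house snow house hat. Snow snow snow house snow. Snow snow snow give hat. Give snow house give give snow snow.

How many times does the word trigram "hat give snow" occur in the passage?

Scanning the 50 overlapping trigram windows for "hat give snow":
  position 4–6: hat give snow
  position 8–10: hat give snow
  position 23–25: hat give snow
  position 45–47: hat give snow

4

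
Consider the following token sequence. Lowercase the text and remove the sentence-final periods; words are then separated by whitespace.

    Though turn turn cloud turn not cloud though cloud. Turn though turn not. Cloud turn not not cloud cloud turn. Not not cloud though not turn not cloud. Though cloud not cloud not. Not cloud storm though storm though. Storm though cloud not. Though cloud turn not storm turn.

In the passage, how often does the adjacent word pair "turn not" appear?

6

Scanning the 48 overlapping bigram windows for "turn not":
  position 5–6: turn not
  position 12–13: turn not
  position 15–16: turn not
  position 20–21: turn not
  position 26–27: turn not
  position 46–47: turn not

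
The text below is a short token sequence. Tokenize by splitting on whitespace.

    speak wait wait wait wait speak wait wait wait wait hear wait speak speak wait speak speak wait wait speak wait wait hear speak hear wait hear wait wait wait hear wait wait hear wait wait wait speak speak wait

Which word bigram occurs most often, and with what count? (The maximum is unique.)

Bigram frequencies (highest first):
  wait wait: 13
  speak wait: 6
  wait speak: 5
  wait hear: 5
  hear wait: 5
  speak speak: 3
  … (2 more, each ≤ 1)

"wait wait", 13 times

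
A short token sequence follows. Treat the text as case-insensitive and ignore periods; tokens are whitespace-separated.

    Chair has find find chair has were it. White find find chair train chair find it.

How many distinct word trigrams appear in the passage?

13

16 tokens → 14 trigram windows in total.
Repeated trigrams (each contributes count−1 duplicates):
  find find chair: 2
1 duplicate windows → 14 − 1 = 13 distinct.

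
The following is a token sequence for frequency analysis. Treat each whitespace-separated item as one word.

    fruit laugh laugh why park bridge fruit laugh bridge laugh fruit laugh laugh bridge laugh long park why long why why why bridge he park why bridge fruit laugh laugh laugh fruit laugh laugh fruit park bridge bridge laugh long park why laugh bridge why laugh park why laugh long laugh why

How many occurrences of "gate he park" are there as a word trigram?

Scanning the 50 overlapping trigram windows for "gate he park":
  (none found)

0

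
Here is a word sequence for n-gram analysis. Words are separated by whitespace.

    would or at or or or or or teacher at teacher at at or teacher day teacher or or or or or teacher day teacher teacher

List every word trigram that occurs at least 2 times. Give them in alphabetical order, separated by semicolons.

or or or; or or teacher; or teacher day; teacher day teacher

Trigram counts meeting the condition (at least 2 times):
  or or or: 6
  or or teacher: 2
  or teacher day: 2
  teacher day teacher: 2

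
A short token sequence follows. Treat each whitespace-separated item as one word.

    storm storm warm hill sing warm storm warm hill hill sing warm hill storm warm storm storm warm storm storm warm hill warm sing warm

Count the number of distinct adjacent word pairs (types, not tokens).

25 tokens → 24 bigram windows in total.
Repeated bigrams (each contributes count−1 duplicates):
  storm warm: 5
  warm hill: 4
  sing warm: 3
  storm storm: 3
  warm storm: 3
  hill sing: 2
14 duplicate windows → 24 − 14 = 10 distinct.

10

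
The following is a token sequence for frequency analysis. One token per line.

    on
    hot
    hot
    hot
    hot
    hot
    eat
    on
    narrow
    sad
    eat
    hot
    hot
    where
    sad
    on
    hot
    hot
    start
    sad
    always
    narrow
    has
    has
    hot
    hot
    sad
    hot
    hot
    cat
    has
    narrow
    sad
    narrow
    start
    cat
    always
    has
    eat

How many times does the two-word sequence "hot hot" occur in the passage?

Scanning the 38 overlapping bigram windows for "hot hot":
  position 2–3: hot hot
  position 3–4: hot hot
  position 4–5: hot hot
  position 5–6: hot hot
  position 12–13: hot hot
  position 17–18: hot hot
  position 25–26: hot hot
  position 28–29: hot hot

8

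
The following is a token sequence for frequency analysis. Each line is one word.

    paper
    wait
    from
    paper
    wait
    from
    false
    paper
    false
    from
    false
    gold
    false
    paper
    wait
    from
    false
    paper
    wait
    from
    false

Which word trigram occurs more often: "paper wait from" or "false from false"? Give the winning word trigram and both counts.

"paper wait from": 4 occurrences
"false from false": 1 occurrence

"paper wait from" (4 vs 1)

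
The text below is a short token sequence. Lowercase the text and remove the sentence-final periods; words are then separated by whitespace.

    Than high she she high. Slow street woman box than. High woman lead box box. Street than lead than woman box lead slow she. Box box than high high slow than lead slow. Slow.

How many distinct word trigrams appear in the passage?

34 tokens → 32 trigram windows in total.
Repeated trigrams (each contributes count−1 duplicates):
  box than high: 2
1 duplicate windows → 32 − 1 = 31 distinct.

31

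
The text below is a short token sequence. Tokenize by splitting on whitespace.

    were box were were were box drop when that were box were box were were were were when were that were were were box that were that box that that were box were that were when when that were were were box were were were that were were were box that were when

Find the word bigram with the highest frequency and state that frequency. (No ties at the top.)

"were were", 13 times

Bigram frequencies (highest first):
  were were: 13
  were box: 8
  that were: 8
  box were: 5
  were that: 4
  were when: 3
  … (8 more, each ≤ 3)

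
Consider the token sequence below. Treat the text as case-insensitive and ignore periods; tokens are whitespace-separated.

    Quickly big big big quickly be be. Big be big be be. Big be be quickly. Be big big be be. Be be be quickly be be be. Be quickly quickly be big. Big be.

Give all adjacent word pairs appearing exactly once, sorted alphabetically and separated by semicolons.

big quickly; quickly big; quickly quickly

Bigram counts meeting the condition (exactly once):
  big quickly: 1
  quickly big: 1
  quickly quickly: 1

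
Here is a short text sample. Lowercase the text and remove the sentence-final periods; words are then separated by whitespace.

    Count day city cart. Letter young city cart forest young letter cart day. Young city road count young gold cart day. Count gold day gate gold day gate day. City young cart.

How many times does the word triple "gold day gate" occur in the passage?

Scanning the 30 overlapping trigram windows for "gold day gate":
  position 23–25: gold day gate
  position 26–28: gold day gate

2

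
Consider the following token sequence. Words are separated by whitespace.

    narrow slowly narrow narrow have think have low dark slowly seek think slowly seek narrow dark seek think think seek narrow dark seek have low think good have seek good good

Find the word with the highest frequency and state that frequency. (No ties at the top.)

"seek", 6 times

Unigram frequencies (highest first):
  seek: 6
  narrow: 5
  think: 5
  have: 4
  slowly: 3
  dark: 3
  … (2 more, each ≤ 3)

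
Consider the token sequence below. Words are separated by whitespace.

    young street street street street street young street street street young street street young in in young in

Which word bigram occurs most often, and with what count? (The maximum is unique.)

"street street", 7 times

Bigram frequencies (highest first):
  street street: 7
  young street: 3
  street young: 3
  young in: 2
  in in: 1
  in young: 1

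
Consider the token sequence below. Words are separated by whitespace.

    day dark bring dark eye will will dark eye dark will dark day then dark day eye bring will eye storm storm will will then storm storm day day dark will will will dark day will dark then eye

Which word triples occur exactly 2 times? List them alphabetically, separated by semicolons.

will dark day; will will dark

Trigram counts meeting the condition (exactly 2 times):
  will dark day: 2
  will will dark: 2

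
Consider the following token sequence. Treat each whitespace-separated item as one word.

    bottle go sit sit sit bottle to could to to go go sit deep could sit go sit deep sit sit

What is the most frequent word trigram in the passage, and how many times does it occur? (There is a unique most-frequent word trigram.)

"go sit deep", 2 times

Trigram frequencies (highest first):
  go sit deep: 2
  bottle go sit: 1
  go sit sit: 1
  sit sit sit: 1
  sit sit bottle: 1
  sit bottle to: 1
  … (12 more, each ≤ 1)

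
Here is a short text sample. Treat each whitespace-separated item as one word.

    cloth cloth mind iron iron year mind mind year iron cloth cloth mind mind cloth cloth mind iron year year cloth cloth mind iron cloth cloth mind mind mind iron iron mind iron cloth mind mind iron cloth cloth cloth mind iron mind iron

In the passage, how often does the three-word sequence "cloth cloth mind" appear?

6

Scanning the 42 overlapping trigram windows for "cloth cloth mind":
  position 1–3: cloth cloth mind
  position 11–13: cloth cloth mind
  position 15–17: cloth cloth mind
  position 21–23: cloth cloth mind
  position 25–27: cloth cloth mind
  position 39–41: cloth cloth mind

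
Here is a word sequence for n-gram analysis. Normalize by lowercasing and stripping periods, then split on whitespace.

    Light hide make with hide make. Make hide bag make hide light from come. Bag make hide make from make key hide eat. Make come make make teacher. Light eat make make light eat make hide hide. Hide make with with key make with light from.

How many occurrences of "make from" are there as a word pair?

Scanning the 45 overlapping bigram windows for "make from":
  position 18–19: make from

1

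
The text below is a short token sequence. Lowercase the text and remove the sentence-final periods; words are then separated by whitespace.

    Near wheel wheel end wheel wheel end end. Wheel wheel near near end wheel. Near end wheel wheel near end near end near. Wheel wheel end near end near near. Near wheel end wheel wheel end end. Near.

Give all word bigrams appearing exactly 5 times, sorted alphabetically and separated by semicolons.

Bigram counts meeting the condition (exactly 5 times):
  end near: 5
  end wheel: 5
  near end: 5
  wheel end: 5

end near; end wheel; near end; wheel end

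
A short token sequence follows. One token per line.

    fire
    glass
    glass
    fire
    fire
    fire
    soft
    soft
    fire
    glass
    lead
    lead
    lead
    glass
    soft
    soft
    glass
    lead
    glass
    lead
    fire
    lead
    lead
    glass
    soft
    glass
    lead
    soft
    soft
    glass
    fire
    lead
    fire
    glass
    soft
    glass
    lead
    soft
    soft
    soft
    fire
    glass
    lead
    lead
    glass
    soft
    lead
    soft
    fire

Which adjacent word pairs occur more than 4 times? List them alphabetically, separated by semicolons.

glass lead; soft soft

Bigram counts meeting the condition (more than 4 times):
  glass lead: 6
  soft soft: 5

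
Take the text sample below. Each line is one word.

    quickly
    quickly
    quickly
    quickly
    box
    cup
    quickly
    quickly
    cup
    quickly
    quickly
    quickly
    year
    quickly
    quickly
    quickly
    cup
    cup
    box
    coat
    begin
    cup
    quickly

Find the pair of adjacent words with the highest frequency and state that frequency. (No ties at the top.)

Bigram frequencies (highest first):
  quickly quickly: 8
  cup quickly: 3
  quickly cup: 2
  quickly box: 1
  box cup: 1
  quickly year: 1
  … (6 more, each ≤ 1)

"quickly quickly", 8 times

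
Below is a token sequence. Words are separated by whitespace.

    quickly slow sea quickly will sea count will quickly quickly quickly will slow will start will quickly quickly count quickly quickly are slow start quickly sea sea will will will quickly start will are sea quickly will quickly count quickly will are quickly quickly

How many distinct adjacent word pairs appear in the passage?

27

44 tokens → 43 bigram windows in total.
Repeated bigrams (each contributes count−1 duplicates):
  quickly quickly: 5
  quickly will: 4
  will quickly: 4
  count quickly: 2
  quickly count: 2
  sea quickly: 2
  start will: 2
  will are: 2
  … (1 more repeated)
16 duplicate windows → 43 − 16 = 27 distinct.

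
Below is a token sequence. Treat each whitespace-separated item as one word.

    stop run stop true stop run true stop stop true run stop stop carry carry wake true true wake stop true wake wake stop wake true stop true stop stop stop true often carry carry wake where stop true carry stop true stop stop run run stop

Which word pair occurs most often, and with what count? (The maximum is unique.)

"stop true", 7 times

Bigram frequencies (highest first):
  stop true: 7
  true stop: 5
  stop stop: 5
  stop run: 3
  run stop: 3
  carry carry: 2
  … (17 more, each ≤ 2)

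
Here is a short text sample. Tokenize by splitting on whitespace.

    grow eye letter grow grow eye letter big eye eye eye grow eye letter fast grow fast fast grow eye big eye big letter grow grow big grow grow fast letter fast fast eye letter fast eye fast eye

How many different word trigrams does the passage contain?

39 tokens → 37 trigram windows in total.
Repeated trigrams (each contributes count−1 duplicates):
  grow eye letter: 3
  eye letter fast: 2
  letter grow grow: 2
4 duplicate windows → 37 − 4 = 33 distinct.

33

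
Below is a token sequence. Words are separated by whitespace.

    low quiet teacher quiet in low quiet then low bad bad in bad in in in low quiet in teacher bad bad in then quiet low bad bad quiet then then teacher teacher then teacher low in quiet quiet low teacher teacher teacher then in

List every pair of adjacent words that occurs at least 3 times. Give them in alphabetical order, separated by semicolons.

bad bad; bad in; low quiet; teacher teacher

Bigram counts meeting the condition (at least 3 times):
  bad bad: 3
  bad in: 3
  low quiet: 3
  teacher teacher: 3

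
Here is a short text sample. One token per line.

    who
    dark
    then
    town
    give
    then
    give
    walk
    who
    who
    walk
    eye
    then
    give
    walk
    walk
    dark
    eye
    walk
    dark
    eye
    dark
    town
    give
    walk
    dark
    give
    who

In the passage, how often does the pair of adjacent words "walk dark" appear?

Scanning the 27 overlapping bigram windows for "walk dark":
  position 16–17: walk dark
  position 19–20: walk dark
  position 25–26: walk dark

3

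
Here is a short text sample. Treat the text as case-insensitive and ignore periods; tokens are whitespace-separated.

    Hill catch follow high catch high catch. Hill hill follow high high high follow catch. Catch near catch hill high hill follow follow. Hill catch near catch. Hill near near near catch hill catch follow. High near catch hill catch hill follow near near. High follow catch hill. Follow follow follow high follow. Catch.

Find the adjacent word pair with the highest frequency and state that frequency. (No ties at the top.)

"catch hill", 7 times

Bigram frequencies (highest first):
  catch hill: 7
  hill catch: 4
  follow high: 4
  hill follow: 4
  near catch: 4
  high follow: 3
  … (17 more, each ≤ 3)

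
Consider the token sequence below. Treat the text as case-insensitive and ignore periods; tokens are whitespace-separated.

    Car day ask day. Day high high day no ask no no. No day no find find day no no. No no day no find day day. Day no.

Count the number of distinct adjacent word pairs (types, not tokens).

29 tokens → 28 bigram windows in total.
Repeated bigrams (each contributes count−1 duplicates):
  day no: 5
  no no: 5
  day day: 3
  find day: 2
  no day: 2
  no find: 2
13 duplicate windows → 28 − 13 = 15 distinct.

15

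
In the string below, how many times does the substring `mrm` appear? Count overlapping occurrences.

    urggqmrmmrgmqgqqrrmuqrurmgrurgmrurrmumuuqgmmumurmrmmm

2

Sliding a length-3 window over the 53 characters (51 positions):
  position 6–8: mrm
  position 49–51: mrm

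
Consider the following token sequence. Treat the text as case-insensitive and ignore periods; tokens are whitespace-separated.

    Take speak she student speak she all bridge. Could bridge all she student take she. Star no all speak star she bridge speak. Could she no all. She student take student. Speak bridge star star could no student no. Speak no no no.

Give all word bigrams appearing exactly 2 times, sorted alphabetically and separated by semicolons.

all she; no all; no no; speak she; student speak; student take

Bigram counts meeting the condition (exactly 2 times):
  all she: 2
  no all: 2
  no no: 2
  speak she: 2
  student speak: 2
  student take: 2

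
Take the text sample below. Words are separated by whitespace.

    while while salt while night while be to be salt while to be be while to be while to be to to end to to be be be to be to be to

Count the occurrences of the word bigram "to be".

Scanning the 32 overlapping bigram windows for "to be":
  position 8–9: to be
  position 12–13: to be
  position 16–17: to be
  position 19–20: to be
  position 25–26: to be
  position 29–30: to be
  position 31–32: to be

7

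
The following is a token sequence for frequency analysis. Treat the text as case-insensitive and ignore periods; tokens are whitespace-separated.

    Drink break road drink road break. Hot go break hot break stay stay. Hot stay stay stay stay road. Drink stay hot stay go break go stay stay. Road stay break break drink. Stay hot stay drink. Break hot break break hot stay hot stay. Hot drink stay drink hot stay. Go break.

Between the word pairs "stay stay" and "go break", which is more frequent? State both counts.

"stay stay": 5 occurrences
"go break": 3 occurrences

"stay stay" (5 vs 3)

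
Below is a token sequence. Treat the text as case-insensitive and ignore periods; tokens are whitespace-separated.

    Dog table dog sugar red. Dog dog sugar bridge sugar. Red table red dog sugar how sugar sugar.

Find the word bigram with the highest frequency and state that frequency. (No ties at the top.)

Bigram frequencies (highest first):
  dog sugar: 3
  sugar red: 2
  red dog: 2
  dog table: 1
  table dog: 1
  dog dog: 1
  … (7 more, each ≤ 1)

"dog sugar", 3 times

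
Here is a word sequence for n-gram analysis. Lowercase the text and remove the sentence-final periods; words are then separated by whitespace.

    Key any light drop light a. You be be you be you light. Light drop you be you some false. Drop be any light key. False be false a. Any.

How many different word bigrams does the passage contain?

30 tokens → 29 bigram windows in total.
Repeated bigrams (each contributes count−1 duplicates):
  be you: 3
  you be: 3
  any light: 2
  light drop: 2
6 duplicate windows → 29 − 6 = 23 distinct.

23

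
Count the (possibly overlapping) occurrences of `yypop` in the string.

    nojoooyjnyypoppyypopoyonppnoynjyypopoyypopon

Sliding a length-5 window over the 44 characters (40 positions):
  position 10–14: yypop
  position 16–20: yypop
  position 32–36: yypop
  position 38–42: yypop

4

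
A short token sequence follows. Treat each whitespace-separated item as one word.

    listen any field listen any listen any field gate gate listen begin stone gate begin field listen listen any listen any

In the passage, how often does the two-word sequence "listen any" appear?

5

Scanning the 20 overlapping bigram windows for "listen any":
  position 1–2: listen any
  position 4–5: listen any
  position 6–7: listen any
  position 18–19: listen any
  position 20–21: listen any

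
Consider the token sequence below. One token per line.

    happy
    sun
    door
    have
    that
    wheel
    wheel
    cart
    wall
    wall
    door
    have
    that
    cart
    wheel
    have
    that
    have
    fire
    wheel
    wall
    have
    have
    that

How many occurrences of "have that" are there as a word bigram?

Scanning the 23 overlapping bigram windows for "have that":
  position 4–5: have that
  position 12–13: have that
  position 16–17: have that
  position 23–24: have that

4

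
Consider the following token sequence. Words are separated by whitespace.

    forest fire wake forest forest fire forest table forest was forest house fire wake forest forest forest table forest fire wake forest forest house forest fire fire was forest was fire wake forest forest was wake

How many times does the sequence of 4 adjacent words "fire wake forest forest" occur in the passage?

Scanning the 33 overlapping 4-gram windows for "fire wake forest forest":
  position 2–5: fire wake forest forest
  position 13–16: fire wake forest forest
  position 20–23: fire wake forest forest
  position 31–34: fire wake forest forest

4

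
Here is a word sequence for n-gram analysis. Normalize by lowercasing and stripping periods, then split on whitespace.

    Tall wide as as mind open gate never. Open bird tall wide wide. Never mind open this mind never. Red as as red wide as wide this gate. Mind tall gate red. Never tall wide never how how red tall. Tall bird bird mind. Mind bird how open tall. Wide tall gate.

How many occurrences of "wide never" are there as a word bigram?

Scanning the 51 overlapping bigram windows for "wide never":
  position 13–14: wide never
  position 35–36: wide never

2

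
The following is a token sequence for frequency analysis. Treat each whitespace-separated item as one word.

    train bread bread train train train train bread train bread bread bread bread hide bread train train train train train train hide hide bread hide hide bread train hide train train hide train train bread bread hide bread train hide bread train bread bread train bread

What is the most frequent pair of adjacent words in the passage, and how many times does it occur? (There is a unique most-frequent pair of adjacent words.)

"train train", 10 times

Bigram frequencies (highest first):
  train train: 10
  bread train: 7
  train bread: 6
  bread bread: 6
  hide bread: 5
  train hide: 4
  … (3 more, each ≤ 3)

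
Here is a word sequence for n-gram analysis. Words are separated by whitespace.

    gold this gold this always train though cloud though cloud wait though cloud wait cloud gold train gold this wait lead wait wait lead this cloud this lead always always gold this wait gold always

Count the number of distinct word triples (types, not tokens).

31

35 tokens → 33 trigram windows in total.
Repeated trigrams (each contributes count−1 duplicates):
  gold this wait: 2
  though cloud wait: 2
2 duplicate windows → 33 − 2 = 31 distinct.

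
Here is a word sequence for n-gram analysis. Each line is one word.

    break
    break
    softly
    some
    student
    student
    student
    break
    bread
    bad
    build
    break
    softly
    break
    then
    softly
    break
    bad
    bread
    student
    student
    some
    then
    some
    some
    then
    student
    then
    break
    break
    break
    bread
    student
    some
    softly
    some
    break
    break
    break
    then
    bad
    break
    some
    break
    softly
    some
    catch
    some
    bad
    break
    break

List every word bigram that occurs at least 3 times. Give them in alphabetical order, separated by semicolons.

break break; break softly; softly some; student student

Bigram counts meeting the condition (at least 3 times):
  break break: 6
  break softly: 3
  softly some: 3
  student student: 3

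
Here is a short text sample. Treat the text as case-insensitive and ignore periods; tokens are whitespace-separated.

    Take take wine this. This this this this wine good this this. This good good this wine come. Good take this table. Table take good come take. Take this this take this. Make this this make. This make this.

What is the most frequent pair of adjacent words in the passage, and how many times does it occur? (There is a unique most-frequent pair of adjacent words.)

"this this", 8 times

Bigram frequencies (highest first):
  this this: 8
  take this: 3
  this make: 3
  make this: 3
  take take: 2
  this wine: 2
  … (16 more, each ≤ 2)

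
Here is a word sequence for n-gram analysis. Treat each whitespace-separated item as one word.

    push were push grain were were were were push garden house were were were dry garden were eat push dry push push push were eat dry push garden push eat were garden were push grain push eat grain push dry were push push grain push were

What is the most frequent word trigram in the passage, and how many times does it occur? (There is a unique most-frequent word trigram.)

Trigram frequencies (highest first):
  were were were: 3
  were push grain: 2
  push grain push: 2
  push were push: 1
  push grain were: 1
  grain were were: 1
  … (34 more, each ≤ 1)

"were were were", 3 times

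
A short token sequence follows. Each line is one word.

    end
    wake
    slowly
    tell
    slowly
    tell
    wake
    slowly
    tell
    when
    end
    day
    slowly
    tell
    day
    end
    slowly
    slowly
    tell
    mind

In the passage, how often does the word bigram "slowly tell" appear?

Scanning the 19 overlapping bigram windows for "slowly tell":
  position 3–4: slowly tell
  position 5–6: slowly tell
  position 8–9: slowly tell
  position 13–14: slowly tell
  position 18–19: slowly tell

5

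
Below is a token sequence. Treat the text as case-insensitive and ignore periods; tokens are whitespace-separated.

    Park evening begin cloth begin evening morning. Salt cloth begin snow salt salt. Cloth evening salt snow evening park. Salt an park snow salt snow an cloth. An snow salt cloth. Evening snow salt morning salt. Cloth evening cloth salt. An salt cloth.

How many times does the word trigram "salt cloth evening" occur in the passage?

3

Scanning the 41 overlapping trigram windows for "salt cloth evening":
  position 13–15: salt cloth evening
  position 30–32: salt cloth evening
  position 36–38: salt cloth evening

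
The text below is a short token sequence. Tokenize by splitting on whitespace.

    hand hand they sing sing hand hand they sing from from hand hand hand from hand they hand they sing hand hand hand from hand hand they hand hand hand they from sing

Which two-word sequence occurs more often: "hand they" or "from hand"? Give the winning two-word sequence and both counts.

"hand they" (6 vs 3)

"hand they": 6 occurrences
"from hand": 3 occurrences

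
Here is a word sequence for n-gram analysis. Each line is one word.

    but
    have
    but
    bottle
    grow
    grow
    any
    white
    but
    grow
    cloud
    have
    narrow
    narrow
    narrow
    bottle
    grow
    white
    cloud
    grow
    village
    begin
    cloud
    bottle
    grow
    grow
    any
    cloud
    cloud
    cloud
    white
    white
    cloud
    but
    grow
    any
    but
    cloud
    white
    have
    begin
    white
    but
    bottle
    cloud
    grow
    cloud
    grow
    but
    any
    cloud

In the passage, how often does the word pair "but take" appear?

Scanning the 50 overlapping bigram windows for "but take":
  (none found)

0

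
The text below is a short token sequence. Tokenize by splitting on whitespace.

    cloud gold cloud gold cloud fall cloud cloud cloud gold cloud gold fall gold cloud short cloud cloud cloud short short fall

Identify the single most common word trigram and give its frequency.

"cloud gold cloud", 3 times

Trigram frequencies (highest first):
  cloud gold cloud: 3
  gold cloud gold: 2
  cloud cloud cloud: 2
  gold cloud fall: 1
  cloud fall cloud: 1
  fall cloud cloud: 1
  … (10 more, each ≤ 1)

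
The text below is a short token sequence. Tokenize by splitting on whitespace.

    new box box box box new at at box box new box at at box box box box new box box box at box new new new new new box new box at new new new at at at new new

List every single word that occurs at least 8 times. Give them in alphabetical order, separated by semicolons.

Unigram counts meeting the condition (at least 8 times):
  at: 9
  box: 17
  new: 15

at; box; new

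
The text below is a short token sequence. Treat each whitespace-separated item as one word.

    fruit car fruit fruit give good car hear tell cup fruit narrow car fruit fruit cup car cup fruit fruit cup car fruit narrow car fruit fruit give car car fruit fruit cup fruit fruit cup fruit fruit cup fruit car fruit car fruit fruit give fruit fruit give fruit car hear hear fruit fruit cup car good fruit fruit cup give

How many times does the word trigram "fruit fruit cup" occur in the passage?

Scanning the 60 overlapping trigram windows for "fruit fruit cup":
  position 14–16: fruit fruit cup
  position 19–21: fruit fruit cup
  position 31–33: fruit fruit cup
  position 34–36: fruit fruit cup
  position 37–39: fruit fruit cup
  position 54–56: fruit fruit cup
  position 59–61: fruit fruit cup

7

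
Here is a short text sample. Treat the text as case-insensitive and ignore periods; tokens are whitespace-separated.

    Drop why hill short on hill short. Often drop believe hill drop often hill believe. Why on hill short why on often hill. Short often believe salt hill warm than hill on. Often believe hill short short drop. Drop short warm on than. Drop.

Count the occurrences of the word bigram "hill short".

5

Scanning the 43 overlapping bigram windows for "hill short":
  position 3–4: hill short
  position 6–7: hill short
  position 18–19: hill short
  position 23–24: hill short
  position 35–36: hill short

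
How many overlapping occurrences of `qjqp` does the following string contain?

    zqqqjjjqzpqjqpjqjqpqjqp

3

Sliding a length-4 window over the 23 characters (20 positions):
  position 11–14: qjqp
  position 16–19: qjqp
  position 20–23: qjqp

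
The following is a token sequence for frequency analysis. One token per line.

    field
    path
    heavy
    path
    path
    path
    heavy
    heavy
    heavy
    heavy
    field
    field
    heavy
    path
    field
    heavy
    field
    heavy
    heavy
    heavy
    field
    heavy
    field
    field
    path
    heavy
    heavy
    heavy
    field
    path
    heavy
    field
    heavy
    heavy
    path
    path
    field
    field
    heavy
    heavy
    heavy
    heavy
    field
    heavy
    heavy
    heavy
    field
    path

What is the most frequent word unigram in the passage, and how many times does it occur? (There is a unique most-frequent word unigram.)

"heavy", 24 times

Unigram frequencies (highest first):
  heavy: 24
  field: 14
  path: 10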